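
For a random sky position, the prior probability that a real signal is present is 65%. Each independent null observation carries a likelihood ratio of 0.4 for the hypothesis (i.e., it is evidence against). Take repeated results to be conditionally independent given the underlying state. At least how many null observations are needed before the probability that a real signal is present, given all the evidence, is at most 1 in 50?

5

Prior odds = 0.65/0.35 = 13/7.
Likelihood ratio per null observation = 0.4.
Target posterior odds = 0.02/0.98 = 1/49.
Need (13/7) × 0.4ⁿ ≤ 1/49, i.e. 0.4ⁿ ≤ 1/91.
0.4⁴ = 0.0256 is still above 1/91 but 0.4⁵ = 0.01024 is at or below it, so n = 5.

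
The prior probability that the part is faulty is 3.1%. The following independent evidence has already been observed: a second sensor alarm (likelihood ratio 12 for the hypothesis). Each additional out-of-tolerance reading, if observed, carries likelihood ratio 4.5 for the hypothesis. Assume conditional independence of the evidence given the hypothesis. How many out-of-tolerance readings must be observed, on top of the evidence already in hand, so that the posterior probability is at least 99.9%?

Prior odds = 0.031/0.969 = 31/969.
Bayes factor of the evidence already in hand = 12.
Odds after that evidence = (31/969) × 12 = 124/323.
Target odds = 0.999/0.001 = 999.
Need 4.5ⁿ ≥ 999 ÷ (124/323) = 322677/124.
4.5⁵ = 1845.28125 falls short of 322677/124 but 4.5⁶ = 8303.765625 reaches it, so n = 6.

6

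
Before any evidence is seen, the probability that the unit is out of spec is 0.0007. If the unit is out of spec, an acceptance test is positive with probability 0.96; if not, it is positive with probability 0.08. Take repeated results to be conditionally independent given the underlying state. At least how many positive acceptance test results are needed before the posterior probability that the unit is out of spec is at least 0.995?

6

Prior odds = 0.0007/0.9993 = 7/9993.
Likelihood ratio of a positive = 0.96/0.08 = 12.
Target odds: 0.995 ÷ 0.005 = 199.
Need (7/9993) × 12ⁿ ≥ 199, i.e. 12ⁿ ≥ 1988607/7.
12⁵ = 248832 falls short of 1988607/7 but 12⁶ = 2985984 reaches it, so n = 6.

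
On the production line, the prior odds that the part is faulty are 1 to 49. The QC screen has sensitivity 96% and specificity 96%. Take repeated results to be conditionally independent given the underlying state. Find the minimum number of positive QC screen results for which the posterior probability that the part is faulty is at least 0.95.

3

Prior odds = 1/49.
False-positive rate = 1 − 0.96 = 0.04; likelihood ratio of a positive = 0.96/0.04 = 24.
Target odds: 0.95 ÷ 0.05 = 19.
Require 24ⁿ ≥ 19 ÷ (1/49) = 931.
24² = 576 falls short of 931 but 24³ = 13824 reaches it, so n = 3.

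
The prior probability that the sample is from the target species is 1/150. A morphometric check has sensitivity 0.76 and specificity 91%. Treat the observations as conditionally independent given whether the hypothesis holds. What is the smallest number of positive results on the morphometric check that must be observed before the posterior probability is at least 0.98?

Prior odds = (1/150)/(149/150) = 1/149.
False-positive rate = 1 − 0.91 = 0.09; likelihood ratio of a positive = 0.76/0.09 = 76/9.
Target posterior odds = 0.98/0.02 = 49.
Need (1/149) × (76/9)ⁿ ≥ 49, i.e. (76/9)ⁿ ≥ 7301.
(76/9)⁴ = 33362176/6561 falls short of 7301 but (76/9)⁵ ≈42939.3 reaches it, so n = 5.

5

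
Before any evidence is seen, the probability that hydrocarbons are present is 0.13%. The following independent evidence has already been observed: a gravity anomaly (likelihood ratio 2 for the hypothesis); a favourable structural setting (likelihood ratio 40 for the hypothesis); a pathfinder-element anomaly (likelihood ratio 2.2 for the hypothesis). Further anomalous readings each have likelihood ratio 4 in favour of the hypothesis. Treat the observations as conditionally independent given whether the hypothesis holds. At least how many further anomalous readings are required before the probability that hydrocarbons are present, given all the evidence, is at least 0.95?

4

Prior odds = 0.0013/0.9987 = 13/9987.
Combined Bayes factor of the evidence already in hand = 2 × 40 × 2.2 = 176.
Odds after that evidence = (13/9987) × 176 = 2288/9987.
Target odds = 0.95/0.05 = 19.
Need 4ⁿ ≥ 19 ÷ (2288/9987) = 189753/2288.
4³ = 64 falls short of 189753/2288 but 4⁴ = 256 reaches it, so n = 4.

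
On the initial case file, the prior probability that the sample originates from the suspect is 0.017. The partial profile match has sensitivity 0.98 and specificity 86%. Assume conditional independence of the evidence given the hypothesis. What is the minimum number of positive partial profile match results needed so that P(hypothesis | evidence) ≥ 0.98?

5

Prior odds: 0.017 ÷ 0.983 = 17/983.
False-positive rate = 1 − 0.86 = 0.14; likelihood ratio of a positive = 0.98/0.14 = 7.
Target odds: 0.98 ÷ 0.02 = 49.
Require 7ⁿ ≥ 49 ÷ (17/983) = 48167/17.
7⁴ = 2401 falls short of 48167/17 but 7⁵ = 16807 reaches it, so n = 5.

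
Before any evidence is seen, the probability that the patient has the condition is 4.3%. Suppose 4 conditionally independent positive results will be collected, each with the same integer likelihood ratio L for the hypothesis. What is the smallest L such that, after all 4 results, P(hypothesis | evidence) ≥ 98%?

Prior odds = 0.043/0.957 = 43/957.
Target odds = 0.98/0.02 = 49.
Need L⁴ ≥ 49 ÷ (43/957) = 46893/43.
5⁴ = 625 < 46893/43 ≤ 1296 = 6⁴, so L = 6.

6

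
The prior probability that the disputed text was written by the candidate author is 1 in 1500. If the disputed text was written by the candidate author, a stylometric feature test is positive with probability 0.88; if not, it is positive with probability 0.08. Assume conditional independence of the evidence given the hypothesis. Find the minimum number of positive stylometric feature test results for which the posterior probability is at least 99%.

5

Prior odds = (1/1500)/(1499/1500) = 1/1499.
Likelihood ratio of a positive = 0.88/0.08 = 11.
Target posterior odds = 0.99/0.01 = 99.
Need (1/1499) × 11ⁿ ≥ 99, i.e. 11ⁿ ≥ 148401.
11⁴ = 14641 falls short of 148401 but 11⁵ = 161051 reaches it, so n = 5.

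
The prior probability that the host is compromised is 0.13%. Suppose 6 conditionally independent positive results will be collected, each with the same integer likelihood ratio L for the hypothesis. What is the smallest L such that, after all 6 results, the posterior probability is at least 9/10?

Prior odds = 0.0013/0.9987 = 13/9987.
Target odds = 0.9/0.1 = 9.
Need L⁶ ≥ 9 ÷ (13/9987) = 89883/13.
4⁶ = 4096 < 89883/13 ≤ 15625 = 5⁶, so L = 5.

5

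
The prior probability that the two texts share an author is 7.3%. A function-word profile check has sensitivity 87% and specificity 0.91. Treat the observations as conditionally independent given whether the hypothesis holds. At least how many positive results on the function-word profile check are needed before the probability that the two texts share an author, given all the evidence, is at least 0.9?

3

Prior odds: 0.073 ÷ 0.927 = 73/927.
False-positive rate = 1 − 0.91 = 0.09; likelihood ratio of a positive = 0.87/0.09 = 29/3.
Target odds: 0.9 ÷ 0.1 = 9.
Need (73/927) × (29/3)ⁿ ≥ 9, i.e. (29/3)ⁿ ≥ 8343/73.
(29/3)² = 841/9 falls short of 8343/73 but (29/3)³ = 24389/27 reaches it, so n = 3.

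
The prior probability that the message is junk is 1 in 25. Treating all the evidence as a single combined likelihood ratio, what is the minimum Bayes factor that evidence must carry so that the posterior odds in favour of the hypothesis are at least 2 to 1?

48

Prior odds = 0.04/0.96 = 1/24.
Target odds = 2.
Required Bayes factor = 2 ÷ (1/24) = 48.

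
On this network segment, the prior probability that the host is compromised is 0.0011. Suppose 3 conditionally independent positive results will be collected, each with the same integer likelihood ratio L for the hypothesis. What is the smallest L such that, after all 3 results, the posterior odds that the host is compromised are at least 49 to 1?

36

Prior odds = 0.0011/0.9989 = 11/9989.
Target odds = 49.
Need L³ ≥ 49 ÷ (11/9989) = 489461/11.
35³ = 42875 < 489461/11 ≤ 46656 = 36³, so L = 36.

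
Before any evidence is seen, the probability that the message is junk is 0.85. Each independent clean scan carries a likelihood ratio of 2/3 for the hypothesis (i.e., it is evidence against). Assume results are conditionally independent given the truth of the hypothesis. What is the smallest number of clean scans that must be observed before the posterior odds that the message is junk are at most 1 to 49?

Prior odds: 0.85 ÷ 0.15 = 17/3.
Likelihood ratio per clean scan = 2/3.
Target odds = 1/49.
Need (17/3) × (2/3)ⁿ ≤ 1/49, i.e. (2/3)ⁿ ≤ 3/833.
(2/3)¹³ = 8192/1594323 is still above 3/833 but (2/3)¹⁴ = 16384/4782969 is at or below it, so n = 14.

14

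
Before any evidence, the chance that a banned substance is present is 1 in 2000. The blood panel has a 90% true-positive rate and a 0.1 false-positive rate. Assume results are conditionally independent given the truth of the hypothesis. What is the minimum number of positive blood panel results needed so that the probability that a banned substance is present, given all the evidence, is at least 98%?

6

Prior odds = 0.0005/0.9995 = 1/1999.
Likelihood ratio of a positive result = 0.9/0.1 = 9.
Target odds: 0.98 ÷ 0.02 = 49.
Require 9ⁿ ≥ 49 ÷ (1/1999) = 97951.
9⁵ = 59049 falls short of 97951 but 9⁶ = 531441 reaches it, so n = 6.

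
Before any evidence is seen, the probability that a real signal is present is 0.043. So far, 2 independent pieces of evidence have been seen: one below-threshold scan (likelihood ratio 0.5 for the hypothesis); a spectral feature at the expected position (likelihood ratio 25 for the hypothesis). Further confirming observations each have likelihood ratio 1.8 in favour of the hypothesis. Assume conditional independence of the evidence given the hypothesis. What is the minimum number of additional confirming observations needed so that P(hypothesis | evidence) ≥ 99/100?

9

Prior odds = 0.043/0.957 = 43/957.
Combined Bayes factor of the evidence already in hand = 0.5 × 25 = 12.5.
Odds after that evidence = (43/957) × 12.5 = 1075/1914.
Target odds = 0.99/0.01 = 99.
Need 1.8ⁿ ≥ 99 ÷ (1075/1914) = 189486/1075.
1.8⁸ = 43046721/390625 falls short of 189486/1075 but 1.8⁹ = 387420489/1953125 reaches it, so n = 9.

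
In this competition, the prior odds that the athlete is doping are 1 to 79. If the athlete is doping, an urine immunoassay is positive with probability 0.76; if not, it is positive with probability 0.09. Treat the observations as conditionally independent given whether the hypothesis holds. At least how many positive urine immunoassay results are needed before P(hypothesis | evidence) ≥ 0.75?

Prior odds = 1/79.
Likelihood ratio of a positive = 0.76/0.09 = 76/9.
Target odds: 0.75 ÷ 0.25 = 3.
Need (1/79) × (76/9)ⁿ ≥ 3, i.e. (76/9)ⁿ ≥ 237.
(76/9)² = 5776/81 falls short of 237 but (76/9)³ = 438976/729 reaches it, so n = 3.

3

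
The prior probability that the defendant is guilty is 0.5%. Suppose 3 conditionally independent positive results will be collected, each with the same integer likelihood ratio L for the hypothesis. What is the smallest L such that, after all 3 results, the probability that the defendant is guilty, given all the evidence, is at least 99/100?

28

Prior odds = 0.005/0.995 = 1/199.
Target odds = 0.99/0.01 = 99.
Need L³ ≥ 99 ÷ (1/199) = 19701.
27³ = 19683 < 19701 ≤ 21952 = 28³, so L = 28.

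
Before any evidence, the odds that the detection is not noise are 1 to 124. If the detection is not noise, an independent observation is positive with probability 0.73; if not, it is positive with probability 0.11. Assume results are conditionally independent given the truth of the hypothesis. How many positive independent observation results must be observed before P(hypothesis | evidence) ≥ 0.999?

7

Prior odds = 1/124.
Likelihood ratio of a positive = 0.73/0.11 = 73/11.
Target posterior odds = 0.999/0.001 = 999.
Require (73/11)ⁿ ≥ 999 ÷ (1/124) = 123876.
(73/11)⁶ ≈85424.2 falls short of 123876 but (73/11)⁷ ≈566906 reaches it, so n = 7.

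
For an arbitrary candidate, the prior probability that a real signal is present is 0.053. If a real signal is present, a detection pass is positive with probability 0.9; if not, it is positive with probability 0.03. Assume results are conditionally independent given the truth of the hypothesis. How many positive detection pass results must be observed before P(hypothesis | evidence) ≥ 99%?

Prior odds: 0.053 ÷ 0.947 = 53/947.
Likelihood ratio of a positive = 0.9/0.03 = 30.
Target odds: 0.99 ÷ 0.01 = 99.
Need (53/947) × 30ⁿ ≥ 99, i.e. 30ⁿ ≥ 93753/53.
30² = 900 falls short of 93753/53 but 30³ = 27000 reaches it, so n = 3.

3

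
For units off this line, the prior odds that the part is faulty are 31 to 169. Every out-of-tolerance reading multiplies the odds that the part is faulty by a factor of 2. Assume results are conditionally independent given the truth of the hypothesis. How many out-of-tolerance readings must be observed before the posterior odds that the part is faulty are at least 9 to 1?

Prior odds = 31/169.
Likelihood ratio per out-of-tolerance reading = 2.
Target odds = 9.
Need (31/169) × 2ⁿ ≥ 9, i.e. 2ⁿ ≥ 1521/31.
2⁵ = 32 falls short of 1521/31 but 2⁶ = 64 reaches it, so n = 6.

6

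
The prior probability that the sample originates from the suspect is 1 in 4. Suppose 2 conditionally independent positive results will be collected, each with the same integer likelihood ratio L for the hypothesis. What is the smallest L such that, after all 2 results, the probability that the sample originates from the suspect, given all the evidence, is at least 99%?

Prior odds = 0.25/0.75 = 1/3.
Target odds = 0.99/0.01 = 99.
Need L² ≥ 99 ÷ (1/3) = 297.
17² = 289 < 297 ≤ 324 = 18², so L = 18.

18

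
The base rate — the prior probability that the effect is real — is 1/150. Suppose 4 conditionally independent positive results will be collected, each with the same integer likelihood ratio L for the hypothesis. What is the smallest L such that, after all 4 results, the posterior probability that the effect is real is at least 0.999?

20

Prior odds = (1/150)/(149/150) = 1/149.
Target odds = 0.999/0.001 = 999.
Need L⁴ ≥ 999 ÷ (1/149) = 148851.
19⁴ = 130321 < 148851 ≤ 160000 = 20⁴, so L = 20.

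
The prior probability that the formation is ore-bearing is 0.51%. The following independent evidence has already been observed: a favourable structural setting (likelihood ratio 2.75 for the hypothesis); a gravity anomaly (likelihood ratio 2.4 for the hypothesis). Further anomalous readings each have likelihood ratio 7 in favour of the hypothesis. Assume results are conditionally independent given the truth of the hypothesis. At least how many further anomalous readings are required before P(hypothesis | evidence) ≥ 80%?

3

Prior odds = 0.0051/0.9949 = 51/9949.
Combined Bayes factor of the evidence already in hand = 2.75 × 2.4 = 6.6.
Odds after that evidence = (51/9949) × 6.6 = 1683/49745.
Target odds = 0.8/0.2 = 4.
Need 7ⁿ ≥ 4 ÷ (1683/49745) = 198980/1683.
7² = 49 falls short of 198980/1683 but 7³ = 343 reaches it, so n = 3.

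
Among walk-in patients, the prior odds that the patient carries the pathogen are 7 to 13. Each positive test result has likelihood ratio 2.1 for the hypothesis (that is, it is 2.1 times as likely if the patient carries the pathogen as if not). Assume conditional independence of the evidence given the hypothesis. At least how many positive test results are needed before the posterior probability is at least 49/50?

Prior odds = 7/13.
Likelihood ratio per positive test result = 2.1.
Target odds: 0.98 ÷ 0.02 = 49.
Require 2.1ⁿ ≥ 49 ÷ (7/13) = 91.
2.1⁶ = 85766121/1000000 falls short of 91 but 2.1⁷ ≈180.109 reaches it, so n = 7.

7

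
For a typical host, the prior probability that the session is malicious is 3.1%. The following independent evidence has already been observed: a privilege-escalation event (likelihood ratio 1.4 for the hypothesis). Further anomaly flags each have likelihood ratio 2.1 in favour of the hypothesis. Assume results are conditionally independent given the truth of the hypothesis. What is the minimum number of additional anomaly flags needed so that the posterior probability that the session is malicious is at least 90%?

Prior odds = 0.031/0.969 = 31/969.
Bayes factor of the evidence already in hand = 1.4.
Odds after that evidence = (31/969) × 1.4 = 217/4845.
Target odds = 0.9/0.1 = 9.
Need 2.1ⁿ ≥ 9 ÷ (217/4845) = 43605/217.
2.1⁷ ≈180.109 falls short of 43605/217 but 2.1⁸ ≈378.229 reaches it, so n = 8.

8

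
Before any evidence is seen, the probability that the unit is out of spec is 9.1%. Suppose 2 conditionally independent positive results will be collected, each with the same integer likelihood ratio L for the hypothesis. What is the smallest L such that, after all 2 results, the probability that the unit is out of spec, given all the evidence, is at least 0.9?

10

Prior odds = 0.091/0.909 = 91/909.
Target odds = 0.9/0.1 = 9.
Need L² ≥ 9 ÷ (91/909) = 8181/91.
9² = 81 < 8181/91 ≤ 100 = 10², so L = 10.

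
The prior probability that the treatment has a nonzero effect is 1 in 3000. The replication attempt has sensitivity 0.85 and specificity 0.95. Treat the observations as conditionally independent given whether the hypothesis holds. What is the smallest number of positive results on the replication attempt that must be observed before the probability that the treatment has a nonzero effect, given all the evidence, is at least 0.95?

Prior odds = (1/3000)/(2999/3000) = 1/2999.
False-positive rate = 1 − 0.95 = 0.05; likelihood ratio of a positive = 0.85/0.05 = 17.
Target posterior odds = 0.95/0.05 = 19.
Need (1/2999) × 17ⁿ ≥ 19, i.e. 17ⁿ ≥ 56981.
17³ = 4913 falls short of 56981 but 17⁴ = 83521 reaches it, so n = 4.

4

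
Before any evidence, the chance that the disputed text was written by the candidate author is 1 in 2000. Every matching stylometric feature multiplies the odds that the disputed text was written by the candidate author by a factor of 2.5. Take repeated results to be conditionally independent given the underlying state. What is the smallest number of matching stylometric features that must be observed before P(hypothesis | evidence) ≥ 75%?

10

Prior odds: 0.0005 ÷ 0.9995 = 1/1999.
Likelihood ratio per matching stylometric feature = 2.5.
Target odds: 0.75 ÷ 0.25 = 3.
Require 2.5ⁿ ≥ 3 ÷ (1/1999) = 5997.
2.5⁹ = 1953125/512 falls short of 5997 but 2.5¹⁰ = 9765625/1024 reaches it, so n = 10.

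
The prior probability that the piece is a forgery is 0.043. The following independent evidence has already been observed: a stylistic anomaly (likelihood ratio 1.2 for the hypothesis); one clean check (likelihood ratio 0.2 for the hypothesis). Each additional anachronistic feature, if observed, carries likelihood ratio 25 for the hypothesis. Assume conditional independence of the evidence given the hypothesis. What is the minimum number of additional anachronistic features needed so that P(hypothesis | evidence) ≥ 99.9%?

Prior odds = 0.043/0.957 = 43/957.
Combined Bayes factor of the evidence already in hand = 1.2 × 0.2 = 0.24.
Odds after that evidence = (43/957) × 0.24 = 86/7975.
Target odds = 0.999/0.001 = 999.
Need 25ⁿ ≥ 999 ÷ (86/7975) = 7967025/86.
25³ = 15625 falls short of 7967025/86 but 25⁴ = 390625 reaches it, so n = 4.

4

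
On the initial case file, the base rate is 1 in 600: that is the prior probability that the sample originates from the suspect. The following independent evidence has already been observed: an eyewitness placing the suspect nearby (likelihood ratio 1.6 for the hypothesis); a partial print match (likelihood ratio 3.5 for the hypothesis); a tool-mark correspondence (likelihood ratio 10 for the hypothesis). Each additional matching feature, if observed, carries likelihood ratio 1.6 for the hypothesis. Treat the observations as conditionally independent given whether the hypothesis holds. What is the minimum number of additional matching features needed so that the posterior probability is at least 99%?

Prior odds = (1/600)/(599/600) = 1/599.
Combined Bayes factor of the evidence already in hand = 1.6 × 3.5 × 10 = 56.
Odds after that evidence = (1/599) × 56 = 56/599.
Target odds = 0.99/0.01 = 99.
Need 1.6ⁿ ≥ 99 ÷ (56/599) = 59301/56.
1.6¹⁴ ≈720.576 falls short of 59301/56 but 1.6¹⁵ ≈1152.92 reaches it, so n = 15.

15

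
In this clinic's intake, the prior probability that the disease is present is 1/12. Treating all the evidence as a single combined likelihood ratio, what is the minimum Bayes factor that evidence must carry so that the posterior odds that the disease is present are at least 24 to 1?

264

Prior odds = (1/12)/(11/12) = 1/11.
Target odds = 24.
Required Bayes factor = 24 ÷ (1/11) = 264.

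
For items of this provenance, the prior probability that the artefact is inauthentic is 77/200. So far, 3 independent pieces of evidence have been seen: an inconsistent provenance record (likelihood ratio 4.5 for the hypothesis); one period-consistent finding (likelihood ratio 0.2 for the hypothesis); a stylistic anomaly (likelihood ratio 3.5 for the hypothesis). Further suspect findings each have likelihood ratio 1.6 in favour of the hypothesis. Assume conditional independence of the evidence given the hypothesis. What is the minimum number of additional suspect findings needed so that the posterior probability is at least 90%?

4

Prior odds = 0.385/0.615 = 77/123.
Combined Bayes factor of the evidence already in hand = 4.5 × 0.2 × 3.5 = 3.15.
Odds after that evidence = (77/123) × 3.15 = 1617/820.
Target odds = 0.9/0.1 = 9.
Need 1.6ⁿ ≥ 9 ÷ (1617/820) = 2460/539.
1.6³ = 4.096 falls short of 2460/539 but 1.6⁴ = 6.5536 reaches it, so n = 4.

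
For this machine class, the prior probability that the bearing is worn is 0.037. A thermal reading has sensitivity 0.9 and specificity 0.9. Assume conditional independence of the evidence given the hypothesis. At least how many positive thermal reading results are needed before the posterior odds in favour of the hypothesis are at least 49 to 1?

Prior odds = 0.037/0.963 = 37/963.
False-positive rate = 1 − 0.9 = 0.1; likelihood ratio of a positive = 0.9/0.1 = 9.
Target odds = 49.
Need (37/963) × 9ⁿ ≥ 49, i.e. 9ⁿ ≥ 47187/37.
9³ = 729 falls short of 47187/37 but 9⁴ = 6561 reaches it, so n = 4.

4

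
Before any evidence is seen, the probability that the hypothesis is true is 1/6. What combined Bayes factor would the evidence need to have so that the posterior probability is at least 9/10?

Prior odds = (1/6)/(5/6) = 0.2.
Target odds = 0.9/0.1 = 9.
Required Bayes factor = 9 ÷ 0.2 = 45.

45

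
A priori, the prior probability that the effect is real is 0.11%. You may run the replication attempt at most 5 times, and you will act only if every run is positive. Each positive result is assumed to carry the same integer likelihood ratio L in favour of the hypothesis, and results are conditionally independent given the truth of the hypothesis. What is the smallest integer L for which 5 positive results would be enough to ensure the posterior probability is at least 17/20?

Prior odds = 0.0011/0.9989 = 11/9989.
Target odds = 0.85/0.15 = 17/3.
Need L⁵ ≥ 17/3 ÷ (11/9989) = 169813/33.
5⁵ = 3125 < 169813/33 ≤ 7776 = 6⁵, so L = 6.

6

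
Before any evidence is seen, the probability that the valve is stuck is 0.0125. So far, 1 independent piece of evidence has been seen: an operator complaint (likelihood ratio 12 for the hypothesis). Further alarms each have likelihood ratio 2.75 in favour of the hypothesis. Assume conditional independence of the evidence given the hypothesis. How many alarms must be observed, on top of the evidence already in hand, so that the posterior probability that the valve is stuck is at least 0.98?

Prior odds = 0.0125/0.9875 = 1/79.
Bayes factor of the evidence already in hand = 12.
Odds after that evidence = (1/79) × 12 = 12/79.
Target odds = 0.98/0.02 = 49.
Need 2.75ⁿ ≥ 49 ÷ (12/79) = 3871/12.
2.75⁵ = 161051/1024 falls short of 3871/12 but 2.75⁶ = 1771561/4096 reaches it, so n = 6.

6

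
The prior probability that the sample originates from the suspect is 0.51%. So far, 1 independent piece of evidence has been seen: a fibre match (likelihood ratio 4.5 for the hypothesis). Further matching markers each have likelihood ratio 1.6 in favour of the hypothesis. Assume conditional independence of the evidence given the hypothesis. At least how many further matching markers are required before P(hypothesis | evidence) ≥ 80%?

Prior odds = 0.0051/0.9949 = 51/9949.
Bayes factor of the evidence already in hand = 4.5.
Odds after that evidence = (51/9949) × 4.5 = 459/19898.
Target odds = 0.8/0.2 = 4.
Need 1.6ⁿ ≥ 4 ÷ (459/19898) = 79592/459.
1.6¹⁰ ≈109.951 falls short of 79592/459 but 1.6¹¹ ≈175.922 reaches it, so n = 11.

11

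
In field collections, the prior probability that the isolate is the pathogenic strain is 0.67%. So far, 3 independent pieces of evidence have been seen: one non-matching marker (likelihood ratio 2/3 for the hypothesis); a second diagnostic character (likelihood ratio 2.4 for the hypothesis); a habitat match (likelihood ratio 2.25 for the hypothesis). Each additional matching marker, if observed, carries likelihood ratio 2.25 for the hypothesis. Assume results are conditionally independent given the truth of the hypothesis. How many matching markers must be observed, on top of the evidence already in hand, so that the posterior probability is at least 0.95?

Prior odds = 0.0067/0.9933 = 67/9933.
Combined Bayes factor of the evidence already in hand = (2/3) × 2.4 × 2.25 = 3.6.
Odds after that evidence = (67/9933) × 3.6 = 402/16555.
Target odds = 0.95/0.05 = 19.
Need 2.25ⁿ ≥ 19 ÷ (402/16555) = 314545/402.
2.25⁸ = 43046721/65536 falls short of 314545/402 but 2.25⁹ = 387420489/262144 reaches it, so n = 9.

9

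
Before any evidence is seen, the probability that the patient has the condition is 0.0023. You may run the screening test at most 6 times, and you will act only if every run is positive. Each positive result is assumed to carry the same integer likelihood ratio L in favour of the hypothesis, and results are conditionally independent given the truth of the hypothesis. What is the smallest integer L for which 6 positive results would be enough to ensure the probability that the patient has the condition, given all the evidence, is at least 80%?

4

Prior odds = 0.0023/0.9977 = 23/9977.
Target odds = 0.8/0.2 = 4.
Need L⁶ ≥ 4 ÷ (23/9977) = 39908/23.
3⁶ = 729 < 39908/23 ≤ 4096 = 4⁶, so L = 4.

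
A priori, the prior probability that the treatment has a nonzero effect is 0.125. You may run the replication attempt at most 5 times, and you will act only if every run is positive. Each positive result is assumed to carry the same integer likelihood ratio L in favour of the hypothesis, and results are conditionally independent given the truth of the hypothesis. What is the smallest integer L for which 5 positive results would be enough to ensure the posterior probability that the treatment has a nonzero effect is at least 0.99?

4

Prior odds = 0.125/0.875 = 1/7.
Target odds = 0.99/0.01 = 99.
Need L⁵ ≥ 99 ÷ (1/7) = 693.
3⁵ = 243 < 693 ≤ 1024 = 4⁵, so L = 4.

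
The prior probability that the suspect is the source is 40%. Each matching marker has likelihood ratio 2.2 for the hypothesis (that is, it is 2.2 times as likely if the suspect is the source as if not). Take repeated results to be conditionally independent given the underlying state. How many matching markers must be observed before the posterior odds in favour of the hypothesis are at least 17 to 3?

3

Prior odds: 0.4 ÷ 0.6 = 2/3.
Likelihood ratio per matching marker = 2.2.
Target odds = 17/3.
Require 2.2ⁿ ≥ 17/3 ÷ (2/3) = 8.5.
2.2² = 4.84 falls short of 8.5 but 2.2³ = 10.648 reaches it, so n = 3.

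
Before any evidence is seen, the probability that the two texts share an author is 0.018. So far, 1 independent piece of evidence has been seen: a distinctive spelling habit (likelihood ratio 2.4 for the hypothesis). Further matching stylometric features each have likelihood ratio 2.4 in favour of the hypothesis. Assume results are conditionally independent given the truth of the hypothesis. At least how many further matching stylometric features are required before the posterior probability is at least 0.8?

Prior odds = 0.018/0.982 = 9/491.
Bayes factor of the evidence already in hand = 2.4.
Odds after that evidence = (9/491) × 2.4 = 108/2455.
Target odds = 0.8/0.2 = 4.
Need 2.4ⁿ ≥ 4 ÷ (108/2455) = 2455/27.
2.4⁵ = 79.62624 falls short of 2455/27 but 2.4⁶ = 2985984/15625 reaches it, so n = 6.

6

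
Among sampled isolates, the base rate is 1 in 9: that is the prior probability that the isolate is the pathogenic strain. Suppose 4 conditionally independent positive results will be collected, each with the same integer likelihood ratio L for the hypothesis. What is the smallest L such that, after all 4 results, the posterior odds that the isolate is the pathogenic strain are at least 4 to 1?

Prior odds = (1/9)/(8/9) = 0.125.
Target odds = 4.
Need L⁴ ≥ 4 ÷ 0.125 = 32.
2⁴ = 16 < 32 ≤ 81 = 3⁴, so L = 3.

3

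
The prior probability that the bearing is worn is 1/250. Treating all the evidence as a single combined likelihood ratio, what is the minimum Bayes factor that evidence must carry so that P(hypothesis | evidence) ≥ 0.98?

12201

Prior odds = 0.004/0.996 = 1/249.
Target odds = 0.98/0.02 = 49.
Required Bayes factor = 49 ÷ (1/249) = 12201.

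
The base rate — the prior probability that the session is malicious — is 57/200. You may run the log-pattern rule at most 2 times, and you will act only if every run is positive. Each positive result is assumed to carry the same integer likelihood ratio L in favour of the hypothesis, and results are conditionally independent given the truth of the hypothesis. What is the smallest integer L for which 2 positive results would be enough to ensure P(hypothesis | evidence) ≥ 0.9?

Prior odds = 0.285/0.715 = 57/143.
Target odds = 0.9/0.1 = 9.
Need L² ≥ 9 ÷ (57/143) = 429/19.
4² = 16 < 429/19 ≤ 25 = 5², so L = 5.

5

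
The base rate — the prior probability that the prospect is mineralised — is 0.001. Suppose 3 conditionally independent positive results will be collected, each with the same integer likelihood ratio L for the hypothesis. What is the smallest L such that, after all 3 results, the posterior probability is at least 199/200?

59

Prior odds = 0.001/0.999 = 1/999.
Target odds = 0.995/0.005 = 199.
Need L³ ≥ 199 ÷ (1/999) = 198801.
58³ = 195112 < 198801 ≤ 205379 = 59³, so L = 59.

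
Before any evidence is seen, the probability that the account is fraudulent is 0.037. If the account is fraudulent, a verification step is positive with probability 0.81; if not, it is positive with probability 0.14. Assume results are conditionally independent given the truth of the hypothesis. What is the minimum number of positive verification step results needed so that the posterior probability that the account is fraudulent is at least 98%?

Prior odds = 0.037/0.963 = 37/963.
Likelihood ratio of a positive = 0.81/0.14 = 81/14.
Target posterior odds = 0.98/0.02 = 49.
Need (37/963) × (81/14)ⁿ ≥ 49, i.e. (81/14)ⁿ ≥ 47187/37.
(81/14)⁴ = 43046721/38416 falls short of 47187/37 but (81/14)⁵ ≈6483.13 reaches it, so n = 5.

5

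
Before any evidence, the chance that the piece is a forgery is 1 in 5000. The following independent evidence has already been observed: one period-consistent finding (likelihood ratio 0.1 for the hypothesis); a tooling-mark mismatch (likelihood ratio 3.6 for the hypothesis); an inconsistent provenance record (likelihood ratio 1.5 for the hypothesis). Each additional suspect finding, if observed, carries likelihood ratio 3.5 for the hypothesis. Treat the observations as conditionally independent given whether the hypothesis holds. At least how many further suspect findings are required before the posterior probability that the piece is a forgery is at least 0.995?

Prior odds = 0.0002/0.9998 = 1/4999.
Combined Bayes factor of the evidence already in hand = 0.1 × 3.6 × 1.5 = 0.54.
Odds after that evidence = (1/4999) × 0.54 = 27/249950.
Target odds = 0.995/0.005 = 199.
Need 3.5ⁿ ≥ 199 ÷ (27/249950) = 49740050/27.
3.5¹¹ ≈965492 falls short of 49740050/27 but 3.5¹² ≈3.37922e+06 reaches it, so n = 12.

12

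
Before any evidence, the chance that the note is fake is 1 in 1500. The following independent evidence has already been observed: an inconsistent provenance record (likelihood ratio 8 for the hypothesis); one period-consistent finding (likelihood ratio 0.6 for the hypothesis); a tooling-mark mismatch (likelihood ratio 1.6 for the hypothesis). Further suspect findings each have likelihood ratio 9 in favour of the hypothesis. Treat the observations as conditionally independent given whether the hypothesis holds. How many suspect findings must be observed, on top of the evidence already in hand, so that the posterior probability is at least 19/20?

4

Prior odds = (1/1500)/(1499/1500) = 1/1499.
Combined Bayes factor of the evidence already in hand = 8 × 0.6 × 1.6 = 7.68.
Odds after that evidence = (1/1499) × 7.68 = 192/37475.
Target odds = 0.95/0.05 = 19.
Need 9ⁿ ≥ 19 ÷ (192/37475) = 712025/192.
9³ = 729 falls short of 712025/192 but 9⁴ = 6561 reaches it, so n = 4.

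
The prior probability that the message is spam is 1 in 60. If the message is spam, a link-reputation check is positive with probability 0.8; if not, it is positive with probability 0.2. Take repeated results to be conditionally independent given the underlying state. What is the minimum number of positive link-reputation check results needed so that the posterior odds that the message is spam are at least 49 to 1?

Prior odds: (1/60) ÷ (59/60) = 1/59.
Likelihood ratio of a positive = 0.8/0.2 = 4.
Target odds = 49.
Need (1/59) × 4ⁿ ≥ 49, i.e. 4ⁿ ≥ 2891.
4⁵ = 1024 falls short of 2891 but 4⁶ = 4096 reaches it, so n = 6.

6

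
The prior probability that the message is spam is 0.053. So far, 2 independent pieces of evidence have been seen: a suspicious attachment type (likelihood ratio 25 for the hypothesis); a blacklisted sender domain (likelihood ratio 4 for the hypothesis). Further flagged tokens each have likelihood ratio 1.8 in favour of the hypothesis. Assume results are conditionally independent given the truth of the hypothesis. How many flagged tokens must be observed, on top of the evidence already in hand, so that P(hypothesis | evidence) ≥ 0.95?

Prior odds = 0.053/0.947 = 53/947.
Combined Bayes factor of the evidence already in hand = 25 × 4 = 100.
Odds after that evidence = (53/947) × 100 = 5300/947.
Target odds = 0.95/0.05 = 19.
Need 1.8ⁿ ≥ 19 ÷ (5300/947) = 17993/5300.
1.8² = 3.24 falls short of 17993/5300 but 1.8³ = 5.832 reaches it, so n = 3.

3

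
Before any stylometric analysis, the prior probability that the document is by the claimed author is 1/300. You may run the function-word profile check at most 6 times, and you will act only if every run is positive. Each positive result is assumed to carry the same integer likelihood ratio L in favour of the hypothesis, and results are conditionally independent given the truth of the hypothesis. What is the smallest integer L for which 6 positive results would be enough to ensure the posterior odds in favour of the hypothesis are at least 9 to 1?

Prior odds = (1/300)/(299/300) = 1/299.
Target odds = 9.
Need L⁶ ≥ 9 ÷ (1/299) = 2691.
3⁶ = 729 < 2691 ≤ 4096 = 4⁶, so L = 4.

4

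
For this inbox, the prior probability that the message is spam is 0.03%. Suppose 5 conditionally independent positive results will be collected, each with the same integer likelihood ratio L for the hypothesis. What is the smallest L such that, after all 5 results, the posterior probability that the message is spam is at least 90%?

8

Prior odds = 0.0003/0.9997 = 3/9997.
Target odds = 0.9/0.1 = 9.
Need L⁵ ≥ 9 ÷ (3/9997) = 29991.
7⁵ = 16807 < 29991 ≤ 32768 = 8⁵, so L = 8.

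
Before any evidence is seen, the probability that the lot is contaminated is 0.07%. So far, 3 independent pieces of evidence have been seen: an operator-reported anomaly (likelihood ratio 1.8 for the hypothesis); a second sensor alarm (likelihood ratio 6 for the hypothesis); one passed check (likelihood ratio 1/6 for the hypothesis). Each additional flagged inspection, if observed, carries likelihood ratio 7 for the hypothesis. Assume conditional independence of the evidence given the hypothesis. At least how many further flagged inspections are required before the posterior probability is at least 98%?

6

Prior odds = 0.0007/0.9993 = 7/9993.
Combined Bayes factor of the evidence already in hand = 1.8 × 6 × (1/6) = 1.8.
Odds after that evidence = (7/9993) × 1.8 = 21/16655.
Target odds = 0.98/0.02 = 49.
Need 7ⁿ ≥ 49 ÷ (21/16655) = 116585/3.
7⁵ = 16807 falls short of 116585/3 but 7⁶ = 117649 reaches it, so n = 6.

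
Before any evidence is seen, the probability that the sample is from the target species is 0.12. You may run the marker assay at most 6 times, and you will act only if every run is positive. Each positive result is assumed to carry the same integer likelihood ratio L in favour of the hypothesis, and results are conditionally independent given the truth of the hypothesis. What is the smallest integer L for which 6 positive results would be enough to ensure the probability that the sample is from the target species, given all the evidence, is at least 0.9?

3

Prior odds = 0.12/0.88 = 3/22.
Target odds = 0.9/0.1 = 9.
Need L⁶ ≥ 9 ÷ (3/22) = 66.
2⁶ = 64 < 66 ≤ 729 = 3⁶, so L = 3.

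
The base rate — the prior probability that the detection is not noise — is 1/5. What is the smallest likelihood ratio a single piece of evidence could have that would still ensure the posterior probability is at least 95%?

76

Prior odds = 0.2/0.8 = 0.25.
Target odds = 0.95/0.05 = 19.
Required Bayes factor = 19 ÷ 0.25 = 76.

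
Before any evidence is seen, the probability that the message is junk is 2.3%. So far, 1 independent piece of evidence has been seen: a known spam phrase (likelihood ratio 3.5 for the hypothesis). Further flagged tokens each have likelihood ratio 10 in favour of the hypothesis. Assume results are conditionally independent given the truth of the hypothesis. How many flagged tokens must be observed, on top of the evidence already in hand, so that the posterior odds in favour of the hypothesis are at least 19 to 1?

Prior odds = 0.023/0.977 = 23/977.
Bayes factor of the evidence already in hand = 3.5.
Odds after that evidence = (23/977) × 3.5 = 161/1954.
Target odds = 19.
Need 10ⁿ ≥ 19 ÷ (161/1954) = 37126/161.
10² = 100 falls short of 37126/161 but 10³ = 1000 reaches it, so n = 3.

3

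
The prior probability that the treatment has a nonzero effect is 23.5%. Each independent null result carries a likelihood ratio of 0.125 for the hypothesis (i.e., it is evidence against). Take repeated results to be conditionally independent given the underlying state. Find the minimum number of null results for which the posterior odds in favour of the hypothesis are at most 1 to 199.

2

Prior odds = 0.235/0.765 = 47/153.
Likelihood ratio per null result = 0.125.
Target odds = 1/199.
Need (47/153) × 0.125ⁿ ≤ 1/199, i.e. 0.125ⁿ ≤ 153/9353.
0.125¹ = 0.125 is still above 153/9353 but 0.125² = 0.015625 is at or below it, so n = 2.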